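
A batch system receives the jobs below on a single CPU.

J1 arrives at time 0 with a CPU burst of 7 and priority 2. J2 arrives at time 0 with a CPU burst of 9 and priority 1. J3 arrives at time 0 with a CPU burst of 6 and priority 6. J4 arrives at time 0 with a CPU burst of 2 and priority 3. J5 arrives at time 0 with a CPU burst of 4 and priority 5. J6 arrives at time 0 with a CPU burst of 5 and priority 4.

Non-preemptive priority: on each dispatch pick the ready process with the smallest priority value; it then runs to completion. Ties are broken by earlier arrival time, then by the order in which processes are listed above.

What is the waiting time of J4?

Timeline: | J2 0-9 | J1 9-16 | J4 16-18 | J6 18-23 | J5 23-27 | J3 27-33 |
Completion: J1=16  J2=9  J3=33  J4=18  J5=27  J6=23
Waiting(J4) = turnaround − burst = 18 − 2 = 16

16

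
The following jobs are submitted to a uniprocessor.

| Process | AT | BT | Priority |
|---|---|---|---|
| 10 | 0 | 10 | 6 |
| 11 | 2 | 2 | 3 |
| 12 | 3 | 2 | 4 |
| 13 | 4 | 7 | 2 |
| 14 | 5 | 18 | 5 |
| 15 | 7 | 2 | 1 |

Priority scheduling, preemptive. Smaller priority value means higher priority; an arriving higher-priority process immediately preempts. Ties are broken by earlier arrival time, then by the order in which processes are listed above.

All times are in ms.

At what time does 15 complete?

9

Gantt: | 10 0-2 | 11 2-4 | 13 4-7 | 15 7-9 | 13 9-13 | 12 13-15 | 14 15-33 | 10 33-41 |
Completion: 10=41  11=4  12=15  13=13  14=33  15=9
Turnaround (C−A): 10=41  11=2  12=12  13=9  14=28  15=2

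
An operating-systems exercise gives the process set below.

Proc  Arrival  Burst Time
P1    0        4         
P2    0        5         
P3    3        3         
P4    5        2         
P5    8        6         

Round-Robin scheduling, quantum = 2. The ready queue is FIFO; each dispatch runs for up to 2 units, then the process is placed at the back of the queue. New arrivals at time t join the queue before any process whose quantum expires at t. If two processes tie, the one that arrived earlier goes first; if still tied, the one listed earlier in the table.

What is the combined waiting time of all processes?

Schedule: | P1 0-2 | P2 2-4 | P1 4-6 | P3 6-8 | P2 8-10 | P4 10-12 | P5 12-14 | P3 14-15 | P2 15-16 | P5 16-20 |
Completion: P1=6  P2=16  P3=15  P4=12  P5=20
Turnaround (C−A): P1=6  P2=16  P3=12  P4=7  P5=12
Waiting = turnaround − burst: P1=2, P2=11, P3=9, P4=5, P5=6
Total waiting = 2 + 11 + 9 + 5 + 6 = 33

33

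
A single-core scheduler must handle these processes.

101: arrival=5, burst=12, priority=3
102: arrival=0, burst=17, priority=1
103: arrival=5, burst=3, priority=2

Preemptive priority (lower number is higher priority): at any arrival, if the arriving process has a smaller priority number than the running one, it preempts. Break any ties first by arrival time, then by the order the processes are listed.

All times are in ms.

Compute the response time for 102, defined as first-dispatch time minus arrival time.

Schedule: | 102 0-17 | 103 17-20 | 101 20-32 |
Completion: 101=32  102=17  103=20
Turnaround (C−A): 101=27  102=17  103=15
Response(102) = first start − arrival = 0 − 0 = 0

0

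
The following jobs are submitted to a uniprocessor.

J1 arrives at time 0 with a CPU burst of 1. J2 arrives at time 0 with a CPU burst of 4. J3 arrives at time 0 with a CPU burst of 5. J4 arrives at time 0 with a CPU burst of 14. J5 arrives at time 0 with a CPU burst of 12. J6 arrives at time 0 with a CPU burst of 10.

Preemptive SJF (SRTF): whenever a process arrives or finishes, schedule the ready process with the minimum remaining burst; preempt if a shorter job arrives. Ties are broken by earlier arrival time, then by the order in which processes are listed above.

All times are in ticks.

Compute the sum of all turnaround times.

Schedule: | J1 0-1 | J2 1-5 | J3 5-10 | J6 10-20 | J5 20-32 | J4 32-46 |
Completion: J1=1  J2=5  J3=10  J4=46  J5=32  J6=20
Turnaround = completion − arrival: J1=1, J2=5, J3=10, J4=46, J5=32, J6=20
Total turnaround = 1 + 5 + 10 + 46 + 32 + 20 = 114

114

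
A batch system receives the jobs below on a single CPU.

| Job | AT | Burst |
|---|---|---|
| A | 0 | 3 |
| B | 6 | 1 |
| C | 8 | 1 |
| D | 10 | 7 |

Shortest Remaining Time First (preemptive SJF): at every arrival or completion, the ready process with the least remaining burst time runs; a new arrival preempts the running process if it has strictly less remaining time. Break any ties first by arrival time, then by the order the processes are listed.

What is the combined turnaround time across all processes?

Schedule: | A 0-3 | idle 3-6 | B 6-7 | idle 7-8 | C 8-9 | idle 9-10 | D 10-17 |
Completion: A=3  B=7  C=9  D=17
Turnaround (C−A): A=3  B=1  C=1  D=7
Turnaround = completion − arrival: A=3, B=1, C=1, D=7
Total turnaround = 3 + 1 + 1 + 7 = 12

12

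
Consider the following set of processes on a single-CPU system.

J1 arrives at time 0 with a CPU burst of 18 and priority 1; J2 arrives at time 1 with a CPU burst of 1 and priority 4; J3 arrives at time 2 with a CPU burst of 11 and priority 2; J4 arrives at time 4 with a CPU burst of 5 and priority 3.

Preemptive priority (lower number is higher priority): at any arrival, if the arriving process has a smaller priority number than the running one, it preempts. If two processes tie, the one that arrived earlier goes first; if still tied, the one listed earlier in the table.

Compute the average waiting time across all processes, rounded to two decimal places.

18.50

Schedule: | J1 0-18 | J3 18-29 | J4 29-34 | J2 34-35 |
Completion: J1=18  J2=35  J3=29  J4=34
Waiting times: J1=0, J2=33, J3=16, J4=25
Average waiting = (0+33+16+25) / 4 = 74/4 = 18.50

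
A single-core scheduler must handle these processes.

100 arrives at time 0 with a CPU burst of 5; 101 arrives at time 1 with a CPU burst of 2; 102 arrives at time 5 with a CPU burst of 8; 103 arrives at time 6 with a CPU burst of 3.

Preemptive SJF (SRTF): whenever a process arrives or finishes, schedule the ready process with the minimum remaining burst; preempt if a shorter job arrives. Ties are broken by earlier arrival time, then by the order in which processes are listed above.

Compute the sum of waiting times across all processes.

Gantt: | 100 0-1 | 101 1-3 | 100 3-7 | 103 7-10 | 102 10-18 |
Completion: 100=7  101=3  102=18  103=10
Turnaround (C−A): 100=7  101=2  102=13  103=4
Waiting = turnaround − burst: 100=2, 101=0, 102=5, 103=1
Total waiting = 2 + 0 + 5 + 1 = 8

8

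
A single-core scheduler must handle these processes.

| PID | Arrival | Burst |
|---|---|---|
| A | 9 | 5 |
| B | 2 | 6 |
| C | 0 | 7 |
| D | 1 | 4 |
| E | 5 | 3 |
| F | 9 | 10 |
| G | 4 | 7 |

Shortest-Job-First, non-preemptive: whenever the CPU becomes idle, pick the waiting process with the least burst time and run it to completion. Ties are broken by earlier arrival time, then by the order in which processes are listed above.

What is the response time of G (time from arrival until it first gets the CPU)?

21

Schedule: | C 0-7 | E 7-10 | D 10-14 | A 14-19 | B 19-25 | G 25-32 | F 32-42 |
Completion: A=19  B=25  C=7  D=14  E=10  F=42  G=32
Turnaround (C−A): A=10  B=23  C=7  D=13  E=5  F=33  G=28
Response(G) = first start − arrival = 25 − 4 = 21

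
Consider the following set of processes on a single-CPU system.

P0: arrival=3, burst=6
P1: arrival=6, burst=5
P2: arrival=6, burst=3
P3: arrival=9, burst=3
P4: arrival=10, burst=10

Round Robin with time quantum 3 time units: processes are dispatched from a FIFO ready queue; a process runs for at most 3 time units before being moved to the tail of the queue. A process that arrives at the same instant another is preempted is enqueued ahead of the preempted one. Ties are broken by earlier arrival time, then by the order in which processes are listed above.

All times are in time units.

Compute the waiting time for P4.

10

Schedule: | idle 0-3 | P0 3-6 | P1 6-9 | P2 9-12 | P0 12-15 | P3 15-18 | P1 18-20 | P4 20-30 |
Completion: P0=15  P1=20  P2=12  P3=18  P4=30
Turnaround (C−A): P0=12  P1=14  P2=6  P3=9  P4=20
Waiting(P4) = turnaround − burst = 20 − 10 = 10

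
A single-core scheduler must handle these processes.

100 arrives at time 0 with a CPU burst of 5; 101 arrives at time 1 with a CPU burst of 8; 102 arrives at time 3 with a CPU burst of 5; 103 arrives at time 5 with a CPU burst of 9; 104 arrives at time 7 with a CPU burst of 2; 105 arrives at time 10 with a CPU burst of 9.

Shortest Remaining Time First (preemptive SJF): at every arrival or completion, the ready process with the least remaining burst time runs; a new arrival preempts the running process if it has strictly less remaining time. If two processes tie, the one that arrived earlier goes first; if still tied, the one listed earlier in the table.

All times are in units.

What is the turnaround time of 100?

Gantt: | 100 0-5 | 102 5-7 | 104 7-9 | 102 9-12 | 101 12-20 | 103 20-29 | 105 29-38 |
Completion: 100=5  101=20  102=12  103=29  104=9  105=38
Turnaround (C−A): 100=5  101=19  102=9  103=24  104=2  105=28
Turnaround(100) = completion − arrival = 5 − 0 = 5

5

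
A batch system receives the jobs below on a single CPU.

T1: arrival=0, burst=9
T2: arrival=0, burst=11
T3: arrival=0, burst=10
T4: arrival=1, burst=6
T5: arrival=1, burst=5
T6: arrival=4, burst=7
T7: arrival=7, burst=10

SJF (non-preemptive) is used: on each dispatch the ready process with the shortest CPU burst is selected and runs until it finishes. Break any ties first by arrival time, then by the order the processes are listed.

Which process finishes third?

T4

Schedule: | T1 0-9 | T5 9-14 | T4 14-20 | T6 20-27 | T3 27-37 | T7 37-47 | T2 47-58 |
Completion: T1=9  T2=58  T3=37  T4=20  T5=14  T6=27  T7=47
Turnaround (C−A): T1=9  T2=58  T3=37  T4=19  T5=13  T6=23  T7=40
Finish order: T1 → T5 → T4 → T6 → T3 → T7 → T2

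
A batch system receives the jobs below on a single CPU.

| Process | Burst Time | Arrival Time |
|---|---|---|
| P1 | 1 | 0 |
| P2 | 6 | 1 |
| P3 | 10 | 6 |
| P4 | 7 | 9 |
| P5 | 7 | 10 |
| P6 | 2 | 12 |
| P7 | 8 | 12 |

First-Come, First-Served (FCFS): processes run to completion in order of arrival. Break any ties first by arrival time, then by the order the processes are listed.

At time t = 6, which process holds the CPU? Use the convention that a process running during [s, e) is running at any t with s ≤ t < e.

P2

Timeline: | P1 0-1 | P2 1-7 | P3 7-17 | P4 17-24 | P5 24-31 | P6 31-33 | P7 33-41 |
Completion: P1=1  P2=7  P3=17  P4=24  P5=31  P6=33  P7=41
Turnaround (C−A): P1=1  P2=6  P3=11  P4=15  P5=21  P6=21  P7=29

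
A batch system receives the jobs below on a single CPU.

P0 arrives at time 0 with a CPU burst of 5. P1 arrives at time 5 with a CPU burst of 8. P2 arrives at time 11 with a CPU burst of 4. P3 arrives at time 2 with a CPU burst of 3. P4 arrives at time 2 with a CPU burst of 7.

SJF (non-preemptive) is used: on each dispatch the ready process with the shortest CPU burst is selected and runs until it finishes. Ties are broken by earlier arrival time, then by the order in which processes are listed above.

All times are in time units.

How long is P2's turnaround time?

8

Schedule: | P0 0-5 | P3 5-8 | P4 8-15 | P2 15-19 | P1 19-27 |
Completion: P0=5  P1=27  P2=19  P3=8  P4=15
Turnaround (C−A): P0=5  P1=22  P2=8  P3=6  P4=13
Turnaround(P2) = completion − arrival = 19 − 11 = 8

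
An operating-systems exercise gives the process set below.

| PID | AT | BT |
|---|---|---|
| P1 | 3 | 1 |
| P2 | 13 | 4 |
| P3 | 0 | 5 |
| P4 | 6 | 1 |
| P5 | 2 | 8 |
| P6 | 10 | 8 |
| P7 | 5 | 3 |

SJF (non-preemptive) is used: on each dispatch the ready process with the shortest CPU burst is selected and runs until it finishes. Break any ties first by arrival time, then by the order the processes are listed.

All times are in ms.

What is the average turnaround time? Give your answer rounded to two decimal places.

Timeline: | P3 0-5 | P1 5-6 | P4 6-7 | P7 7-10 | P5 10-18 | P2 18-22 | P6 22-30 |
Completion: P1=6  P2=22  P3=5  P4=7  P5=18  P6=30  P7=10
Turnaround times: P1=3, P2=9, P3=5, P4=1, P5=16, P6=20, P7=5
Average turnaround = (3+9+5+1+16+20+5) / 7 = 59/7 = 8.43

8.43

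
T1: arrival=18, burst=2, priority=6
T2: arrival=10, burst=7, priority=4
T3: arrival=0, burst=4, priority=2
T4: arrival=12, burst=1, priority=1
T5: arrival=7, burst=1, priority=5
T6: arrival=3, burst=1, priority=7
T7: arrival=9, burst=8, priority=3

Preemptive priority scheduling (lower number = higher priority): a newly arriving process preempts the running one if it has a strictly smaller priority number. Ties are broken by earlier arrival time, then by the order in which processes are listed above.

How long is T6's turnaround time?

Gantt: | T3 0-4 | T6 4-5 | idle 5-7 | T5 7-8 | idle 8-9 | T7 9-12 | T4 12-13 | T7 13-18 | T2 18-25 | T1 25-27 |
Completion: T1=27  T2=25  T3=4  T4=13  T5=8  T6=5  T7=18
Turnaround (C−A): T1=9  T2=15  T3=4  T4=1  T5=1  T6=2  T7=9
Turnaround(T6) = completion − arrival = 5 − 3 = 2

2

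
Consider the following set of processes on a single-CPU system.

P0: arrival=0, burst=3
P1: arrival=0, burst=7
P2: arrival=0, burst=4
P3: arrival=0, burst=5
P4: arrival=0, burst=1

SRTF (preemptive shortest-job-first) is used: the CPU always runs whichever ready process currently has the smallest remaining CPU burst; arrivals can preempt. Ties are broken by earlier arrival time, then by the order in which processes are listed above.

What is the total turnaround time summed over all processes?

46

Schedule: | P4 0-1 | P0 1-4 | P2 4-8 | P3 8-13 | P1 13-20 |
Completion: P0=4  P1=20  P2=8  P3=13  P4=1
Turnaround = completion − arrival: P0=4, P1=20, P2=8, P3=13, P4=1
Total turnaround = 4 + 20 + 8 + 13 + 1 = 46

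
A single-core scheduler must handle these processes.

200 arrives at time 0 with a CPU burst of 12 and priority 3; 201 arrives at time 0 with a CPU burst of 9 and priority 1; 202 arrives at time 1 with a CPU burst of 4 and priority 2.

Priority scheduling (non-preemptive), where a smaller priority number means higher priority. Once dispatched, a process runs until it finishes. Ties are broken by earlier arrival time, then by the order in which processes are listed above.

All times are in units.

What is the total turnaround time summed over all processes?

Schedule: | 201 0-9 | 202 9-13 | 200 13-25 |
Completion: 200=25  201=9  202=13
Turnaround (C−A): 200=25  201=9  202=12
Turnaround = completion − arrival: 200=25, 201=9, 202=12
Total turnaround = 25 + 9 + 12 = 46

46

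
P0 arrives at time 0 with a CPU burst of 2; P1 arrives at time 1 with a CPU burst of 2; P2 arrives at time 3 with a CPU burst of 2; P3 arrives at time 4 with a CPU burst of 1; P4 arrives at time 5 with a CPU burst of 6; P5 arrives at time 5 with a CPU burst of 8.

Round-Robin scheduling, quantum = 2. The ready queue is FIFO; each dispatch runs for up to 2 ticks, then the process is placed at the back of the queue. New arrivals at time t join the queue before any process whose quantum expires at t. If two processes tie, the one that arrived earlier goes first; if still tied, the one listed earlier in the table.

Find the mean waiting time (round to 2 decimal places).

3.00

Gantt: | P0 0-2 | P1 2-4 | P2 4-6 | P3 6-7 | P4 7-9 | P5 9-11 | P4 11-13 | P5 13-15 | P4 15-17 | P5 17-21 |
Completion: P0=2  P1=4  P2=6  P3=7  P4=17  P5=21
Turnaround (C−A): P0=2  P1=3  P2=3  P3=3  P4=12  P5=16
Waiting times: P0=0, P1=1, P2=1, P3=2, P4=6, P5=8
Average waiting = (0+1+1+2+6+8) / 6 = 18/6 = 3.00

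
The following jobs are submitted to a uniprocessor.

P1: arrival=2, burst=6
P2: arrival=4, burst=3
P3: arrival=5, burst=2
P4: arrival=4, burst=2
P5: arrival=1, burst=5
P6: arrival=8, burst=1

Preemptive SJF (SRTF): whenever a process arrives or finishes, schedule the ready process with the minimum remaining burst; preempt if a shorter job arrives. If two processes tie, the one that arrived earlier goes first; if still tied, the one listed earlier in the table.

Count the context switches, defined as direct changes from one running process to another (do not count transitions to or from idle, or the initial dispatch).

Schedule: | idle 0-1 | P5 1-6 | P4 6-8 | P6 8-9 | P3 9-11 | P2 11-14 | P1 14-20 |
Completion: P1=20  P2=14  P3=11  P4=8  P5=6  P6=9
Turnaround (C−A): P1=18  P2=10  P3=6  P4=4  P5=5  P6=1

5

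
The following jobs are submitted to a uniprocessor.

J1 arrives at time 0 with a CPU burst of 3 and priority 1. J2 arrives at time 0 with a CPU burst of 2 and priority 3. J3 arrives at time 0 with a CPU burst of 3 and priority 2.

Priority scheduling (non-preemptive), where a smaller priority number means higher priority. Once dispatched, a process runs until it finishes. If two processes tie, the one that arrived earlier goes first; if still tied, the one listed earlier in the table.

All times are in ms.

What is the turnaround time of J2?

Timeline: | J1 0-3 | J3 3-6 | J2 6-8 |
Completion: J1=3  J2=8  J3=6
Turnaround(J2) = completion − arrival = 8 − 0 = 8

8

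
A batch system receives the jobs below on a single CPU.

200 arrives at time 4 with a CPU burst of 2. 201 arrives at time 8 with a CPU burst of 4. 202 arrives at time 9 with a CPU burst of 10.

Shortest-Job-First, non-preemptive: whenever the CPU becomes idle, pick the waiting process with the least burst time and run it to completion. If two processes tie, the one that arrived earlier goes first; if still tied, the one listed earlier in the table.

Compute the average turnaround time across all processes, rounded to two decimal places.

Schedule: | idle 0-4 | 200 4-6 | idle 6-8 | 201 8-12 | 202 12-22 |
Completion: 200=6  201=12  202=22
Turnaround times: 200=2, 201=4, 202=13
Average turnaround = (2+4+13) / 3 = 19/3 = 6.33

6.33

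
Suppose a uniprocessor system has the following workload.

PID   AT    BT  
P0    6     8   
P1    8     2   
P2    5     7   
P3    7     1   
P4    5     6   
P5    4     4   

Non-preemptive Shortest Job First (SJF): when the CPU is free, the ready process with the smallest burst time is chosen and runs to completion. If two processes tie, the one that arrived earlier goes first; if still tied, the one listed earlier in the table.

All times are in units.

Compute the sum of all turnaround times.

66

Timeline: | idle 0-4 | P5 4-8 | P3 8-9 | P1 9-11 | P4 11-17 | P2 17-24 | P0 24-32 |
Completion: P0=32  P1=11  P2=24  P3=9  P4=17  P5=8
Turnaround (C−A): P0=26  P1=3  P2=19  P3=2  P4=12  P5=4
Turnaround = completion − arrival: P0=26, P1=3, P2=19, P3=2, P4=12, P5=4
Total turnaround = 26 + 3 + 19 + 2 + 12 + 4 = 66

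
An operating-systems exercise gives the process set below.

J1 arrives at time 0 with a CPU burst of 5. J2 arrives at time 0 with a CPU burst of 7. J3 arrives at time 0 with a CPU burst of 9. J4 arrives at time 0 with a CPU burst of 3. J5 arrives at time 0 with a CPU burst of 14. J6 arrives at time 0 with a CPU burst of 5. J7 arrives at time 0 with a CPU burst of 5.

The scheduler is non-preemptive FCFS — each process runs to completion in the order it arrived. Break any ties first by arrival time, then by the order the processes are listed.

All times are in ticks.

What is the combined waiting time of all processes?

Gantt: | J1 0-5 | J2 5-12 | J3 12-21 | J4 21-24 | J5 24-38 | J6 38-43 | J7 43-48 |
Completion: J1=5  J2=12  J3=21  J4=24  J5=38  J6=43  J7=48
Turnaround (C−A): J1=5  J2=12  J3=21  J4=24  J5=38  J6=43  J7=48
Waiting = turnaround − burst: J1=0, J2=5, J3=12, J4=21, J5=24, J6=38, J7=43
Total waiting = 0 + 5 + 12 + 21 + 24 + 38 + 43 = 143

143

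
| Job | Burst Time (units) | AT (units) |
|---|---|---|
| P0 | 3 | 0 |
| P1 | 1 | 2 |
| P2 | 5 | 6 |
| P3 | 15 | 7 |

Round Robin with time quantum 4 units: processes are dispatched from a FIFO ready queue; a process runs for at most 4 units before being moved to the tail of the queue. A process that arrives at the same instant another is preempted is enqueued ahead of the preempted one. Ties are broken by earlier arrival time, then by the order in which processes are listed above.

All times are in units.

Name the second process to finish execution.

P1

Timeline: | P0 0-3 | P1 3-4 | idle 4-6 | P2 6-10 | P3 10-14 | P2 14-15 | P3 15-26 |
Completion: P0=3  P1=4  P2=15  P3=26
Finish order: P0 → P1 → P2 → P3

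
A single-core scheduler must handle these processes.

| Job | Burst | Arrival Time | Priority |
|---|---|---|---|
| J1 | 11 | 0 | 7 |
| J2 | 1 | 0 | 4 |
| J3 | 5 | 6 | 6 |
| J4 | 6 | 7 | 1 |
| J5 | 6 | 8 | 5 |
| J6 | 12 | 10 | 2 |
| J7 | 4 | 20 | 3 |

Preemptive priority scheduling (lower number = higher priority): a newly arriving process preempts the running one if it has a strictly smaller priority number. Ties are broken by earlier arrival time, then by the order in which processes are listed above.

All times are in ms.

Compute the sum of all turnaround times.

136

Timeline: | J2 0-1 | J1 1-6 | J3 6-7 | J4 7-13 | J6 13-25 | J7 25-29 | J5 29-35 | J3 35-39 | J1 39-45 |
Completion: J1=45  J2=1  J3=39  J4=13  J5=35  J6=25  J7=29
Turnaround (C−A): J1=45  J2=1  J3=33  J4=6  J5=27  J6=15  J7=9
Turnaround = completion − arrival: J1=45, J2=1, J3=33, J4=6, J5=27, J6=15, J7=9
Total turnaround = 45 + 1 + 33 + 6 + 27 + 15 + 9 = 136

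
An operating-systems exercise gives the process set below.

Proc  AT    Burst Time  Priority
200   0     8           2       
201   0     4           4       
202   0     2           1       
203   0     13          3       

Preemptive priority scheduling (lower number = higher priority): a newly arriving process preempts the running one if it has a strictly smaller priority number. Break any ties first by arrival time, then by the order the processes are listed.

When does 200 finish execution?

10

Schedule: | 202 0-2 | 200 2-10 | 203 10-23 | 201 23-27 |
Completion: 200=10  201=27  202=2  203=23
Turnaround (C−A): 200=10  201=27  202=2  203=23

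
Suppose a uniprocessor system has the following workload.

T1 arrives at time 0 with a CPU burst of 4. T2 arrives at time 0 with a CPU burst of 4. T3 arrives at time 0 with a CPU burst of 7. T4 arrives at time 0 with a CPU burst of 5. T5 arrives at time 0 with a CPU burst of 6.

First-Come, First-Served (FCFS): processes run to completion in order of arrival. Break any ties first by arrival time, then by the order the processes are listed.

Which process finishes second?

Timeline: | T1 0-4 | T2 4-8 | T3 8-15 | T4 15-20 | T5 20-26 |
Completion: T1=4  T2=8  T3=15  T4=20  T5=26
Turnaround (C−A): T1=4  T2=8  T3=15  T4=20  T5=26
Finish order: T1 → T2 → T3 → T4 → T5

T2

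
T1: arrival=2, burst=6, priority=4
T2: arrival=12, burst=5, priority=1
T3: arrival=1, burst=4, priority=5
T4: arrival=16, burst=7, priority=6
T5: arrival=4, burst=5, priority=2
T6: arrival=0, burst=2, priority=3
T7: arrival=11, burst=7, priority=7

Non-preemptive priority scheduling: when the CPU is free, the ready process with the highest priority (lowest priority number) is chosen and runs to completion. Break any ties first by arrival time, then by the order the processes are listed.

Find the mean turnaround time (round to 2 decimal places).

11.71

Gantt: | T6 0-2 | T1 2-8 | T5 8-13 | T2 13-18 | T3 18-22 | T4 22-29 | T7 29-36 |
Completion: T1=8  T2=18  T3=22  T4=29  T5=13  T6=2  T7=36
Turnaround (C−A): T1=6  T2=6  T3=21  T4=13  T5=9  T6=2  T7=25
Turnaround times: T1=6, T2=6, T3=21, T4=13, T5=9, T6=2, T7=25
Average turnaround = (6+6+21+13+9+2+25) / 7 = 82/7 = 11.71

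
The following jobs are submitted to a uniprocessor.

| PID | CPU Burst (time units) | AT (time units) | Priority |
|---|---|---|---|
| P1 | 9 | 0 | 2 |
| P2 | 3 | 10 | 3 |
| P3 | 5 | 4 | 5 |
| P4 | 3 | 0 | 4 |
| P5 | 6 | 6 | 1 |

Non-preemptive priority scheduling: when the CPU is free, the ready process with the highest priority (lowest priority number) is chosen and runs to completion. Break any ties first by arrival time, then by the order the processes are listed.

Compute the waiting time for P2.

Schedule: | P1 0-9 | P5 9-15 | P2 15-18 | P4 18-21 | P3 21-26 |
Completion: P1=9  P2=18  P3=26  P4=21  P5=15
Waiting(P2) = turnaround − burst = 8 − 3 = 5

5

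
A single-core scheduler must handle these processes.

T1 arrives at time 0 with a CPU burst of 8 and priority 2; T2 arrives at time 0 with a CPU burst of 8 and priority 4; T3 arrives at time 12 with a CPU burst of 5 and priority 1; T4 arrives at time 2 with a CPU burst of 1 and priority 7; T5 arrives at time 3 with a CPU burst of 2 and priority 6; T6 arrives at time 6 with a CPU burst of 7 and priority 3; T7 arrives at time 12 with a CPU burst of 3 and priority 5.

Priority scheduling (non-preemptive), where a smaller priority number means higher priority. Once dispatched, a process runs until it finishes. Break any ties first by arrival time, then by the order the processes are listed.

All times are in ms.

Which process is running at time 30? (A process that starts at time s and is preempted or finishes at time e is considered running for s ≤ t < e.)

T7

Schedule: | T1 0-8 | T6 8-15 | T3 15-20 | T2 20-28 | T7 28-31 | T5 31-33 | T4 33-34 |
Completion: T1=8  T2=28  T3=20  T4=34  T5=33  T6=15  T7=31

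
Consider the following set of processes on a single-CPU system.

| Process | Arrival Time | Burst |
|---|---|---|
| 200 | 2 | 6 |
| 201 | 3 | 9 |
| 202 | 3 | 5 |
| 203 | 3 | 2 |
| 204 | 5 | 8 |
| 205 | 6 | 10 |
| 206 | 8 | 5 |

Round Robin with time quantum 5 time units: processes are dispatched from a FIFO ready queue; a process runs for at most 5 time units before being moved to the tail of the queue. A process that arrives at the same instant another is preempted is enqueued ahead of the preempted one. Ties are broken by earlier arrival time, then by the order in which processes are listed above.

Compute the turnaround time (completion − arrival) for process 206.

27

Schedule: | idle 0-2 | 200 2-7 | 201 7-12 | 202 12-17 | 203 17-19 | 204 19-24 | 205 24-29 | 200 29-30 | 206 30-35 | 201 35-39 | 204 39-42 | 205 42-47 |
Completion: 200=30  201=39  202=17  203=19  204=42  205=47  206=35
Turnaround(206) = completion − arrival = 35 − 8 = 27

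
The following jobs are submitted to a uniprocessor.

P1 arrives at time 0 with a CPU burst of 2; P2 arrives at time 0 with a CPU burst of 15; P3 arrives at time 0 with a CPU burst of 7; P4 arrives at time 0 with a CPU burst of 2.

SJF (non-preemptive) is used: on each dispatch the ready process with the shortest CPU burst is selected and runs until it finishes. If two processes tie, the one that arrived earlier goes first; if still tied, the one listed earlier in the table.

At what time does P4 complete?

Gantt: | P1 0-2 | P4 2-4 | P3 4-11 | P2 11-26 |
Completion: P1=2  P2=26  P3=11  P4=4

4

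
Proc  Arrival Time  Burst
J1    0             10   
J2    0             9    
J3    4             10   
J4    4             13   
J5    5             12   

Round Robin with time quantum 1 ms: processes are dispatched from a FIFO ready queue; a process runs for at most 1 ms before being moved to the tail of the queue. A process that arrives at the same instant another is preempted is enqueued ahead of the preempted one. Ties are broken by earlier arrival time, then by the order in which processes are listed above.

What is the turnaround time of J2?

38

Gantt: | J1 0-1 | J2 1-2 | J1 2-3 | J2 3-4 | J1 4-5 | J3 5-6 | J4 6-7 | J2 7-8 | J5 8-9 | J1 9-10 | J3 10-11 | J4 11-12 | J2 12-13 | J5 13-14 | J1 14-15 | J3 15-16 | J4 16-17 | J2 17-18 | J5 18-19 | J1 19-20 | J3 20-21 | J4 21-22 | J2 22-23 | J5 23-24 | J1 24-25 | J3 25-26 | J4 26-27 | J2 27-28 | J5 28-29 | J1 29-30 | J3 30-31 | J4 31-32 | J2 32-33 | J5 33-34 | J1 34-35 | J3 35-36 | J4 36-37 | J2 37-38 | J5 38-39 | J1 39-40 | J3 40-41 | J4 41-42 | J5 42-43 | J3 43-44 | J4 44-45 | J5 45-46 | J3 46-47 | J4 47-48 | J5 48-49 | J4 49-50 | J5 50-51 | J4 51-52 | J5 52-53 | J4 53-54 |
Completion: J1=40  J2=38  J3=47  J4=54  J5=53
Turnaround (C−A): J1=40  J2=38  J3=43  J4=50  J5=48
Turnaround(J2) = completion − arrival = 38 − 0 = 38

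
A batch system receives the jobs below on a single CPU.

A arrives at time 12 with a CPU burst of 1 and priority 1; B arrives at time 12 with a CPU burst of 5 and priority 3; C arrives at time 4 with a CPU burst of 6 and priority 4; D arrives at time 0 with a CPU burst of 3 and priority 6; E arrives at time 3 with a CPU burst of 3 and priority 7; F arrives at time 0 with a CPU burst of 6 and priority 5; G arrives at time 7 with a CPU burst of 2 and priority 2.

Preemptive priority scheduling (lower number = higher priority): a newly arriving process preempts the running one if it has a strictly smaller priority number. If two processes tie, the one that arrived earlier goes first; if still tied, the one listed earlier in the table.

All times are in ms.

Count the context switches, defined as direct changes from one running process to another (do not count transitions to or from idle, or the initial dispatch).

8

Gantt: | F 0-4 | C 4-7 | G 7-9 | C 9-12 | A 12-13 | B 13-18 | F 18-20 | D 20-23 | E 23-26 |
Completion: A=13  B=18  C=12  D=23  E=26  F=20  G=9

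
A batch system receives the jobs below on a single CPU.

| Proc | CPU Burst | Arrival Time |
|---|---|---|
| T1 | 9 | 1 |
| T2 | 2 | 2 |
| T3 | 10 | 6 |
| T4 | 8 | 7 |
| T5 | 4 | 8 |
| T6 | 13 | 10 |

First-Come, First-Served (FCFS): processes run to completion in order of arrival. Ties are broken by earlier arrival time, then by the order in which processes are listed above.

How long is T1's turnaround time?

Schedule: | idle 0-1 | T1 1-10 | T2 10-12 | T3 12-22 | T4 22-30 | T5 30-34 | T6 34-47 |
Completion: T1=10  T2=12  T3=22  T4=30  T5=34  T6=47
Turnaround(T1) = completion − arrival = 10 − 1 = 9

9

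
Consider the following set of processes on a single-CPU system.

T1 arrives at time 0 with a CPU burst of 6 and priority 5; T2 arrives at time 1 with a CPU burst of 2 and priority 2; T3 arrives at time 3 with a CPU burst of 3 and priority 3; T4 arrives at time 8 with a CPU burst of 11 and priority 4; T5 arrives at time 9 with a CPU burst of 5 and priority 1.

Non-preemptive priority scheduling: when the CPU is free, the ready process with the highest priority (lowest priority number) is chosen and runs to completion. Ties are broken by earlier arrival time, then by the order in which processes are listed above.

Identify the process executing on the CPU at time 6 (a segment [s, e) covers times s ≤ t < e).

T2

Timeline: | T1 0-6 | T2 6-8 | T3 8-11 | T5 11-16 | T4 16-27 |
Completion: T1=6  T2=8  T3=11  T4=27  T5=16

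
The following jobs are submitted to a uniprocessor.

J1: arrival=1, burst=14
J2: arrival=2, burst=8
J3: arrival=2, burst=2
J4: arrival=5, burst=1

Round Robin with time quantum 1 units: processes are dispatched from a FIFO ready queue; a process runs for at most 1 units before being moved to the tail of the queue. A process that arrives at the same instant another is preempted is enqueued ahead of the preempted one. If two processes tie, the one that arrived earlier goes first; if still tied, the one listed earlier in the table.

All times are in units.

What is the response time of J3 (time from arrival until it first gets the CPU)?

Timeline: | idle 0-1 | J1 1-2 | J2 2-3 | J3 3-4 | J1 4-5 | J2 5-6 | J3 6-7 | J4 7-8 | J1 8-9 | J2 9-10 | J1 10-11 | J2 11-12 | J1 12-13 | J2 13-14 | J1 14-15 | J2 15-16 | J1 16-17 | J2 17-18 | J1 18-19 | J2 19-20 | J1 20-26 |
Completion: J1=26  J2=20  J3=7  J4=8
Turnaround (C−A): J1=25  J2=18  J3=5  J4=3
Response(J3) = first start − arrival = 3 − 2 = 1

1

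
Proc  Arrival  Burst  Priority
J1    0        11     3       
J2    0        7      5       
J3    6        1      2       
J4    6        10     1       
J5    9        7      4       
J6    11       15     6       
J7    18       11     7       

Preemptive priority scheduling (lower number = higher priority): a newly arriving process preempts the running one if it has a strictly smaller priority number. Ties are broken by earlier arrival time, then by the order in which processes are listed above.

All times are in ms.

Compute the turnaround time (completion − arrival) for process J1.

Gantt: | J1 0-6 | J4 6-16 | J3 16-17 | J1 17-22 | J5 22-29 | J2 29-36 | J6 36-51 | J7 51-62 |
Completion: J1=22  J2=36  J3=17  J4=16  J5=29  J6=51  J7=62
Turnaround (C−A): J1=22  J2=36  J3=11  J4=10  J5=20  J6=40  J7=44
Turnaround(J1) = completion − arrival = 22 − 0 = 22

22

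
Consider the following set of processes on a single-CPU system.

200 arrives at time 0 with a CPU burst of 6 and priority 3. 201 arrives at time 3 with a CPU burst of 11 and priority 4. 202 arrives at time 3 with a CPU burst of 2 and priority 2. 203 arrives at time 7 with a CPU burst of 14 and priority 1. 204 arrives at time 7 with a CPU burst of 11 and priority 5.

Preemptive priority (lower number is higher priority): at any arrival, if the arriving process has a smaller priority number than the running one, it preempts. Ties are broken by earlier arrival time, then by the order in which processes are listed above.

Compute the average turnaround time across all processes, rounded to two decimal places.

Gantt: | 200 0-3 | 202 3-5 | 200 5-7 | 203 7-21 | 200 21-22 | 201 22-33 | 204 33-44 |
Completion: 200=22  201=33  202=5  203=21  204=44
Turnaround times: 200=22, 201=30, 202=2, 203=14, 204=37
Average turnaround = (22+30+2+14+37) / 5 = 105/5 = 21.00

21.00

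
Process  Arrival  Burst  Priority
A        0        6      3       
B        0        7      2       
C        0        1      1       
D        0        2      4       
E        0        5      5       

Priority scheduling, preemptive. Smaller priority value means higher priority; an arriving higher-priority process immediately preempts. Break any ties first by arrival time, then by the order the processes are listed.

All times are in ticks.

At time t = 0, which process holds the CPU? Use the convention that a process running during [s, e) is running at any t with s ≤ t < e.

Schedule: | C 0-1 | B 1-8 | A 8-14 | D 14-16 | E 16-21 |
Completion: A=14  B=8  C=1  D=16  E=21

C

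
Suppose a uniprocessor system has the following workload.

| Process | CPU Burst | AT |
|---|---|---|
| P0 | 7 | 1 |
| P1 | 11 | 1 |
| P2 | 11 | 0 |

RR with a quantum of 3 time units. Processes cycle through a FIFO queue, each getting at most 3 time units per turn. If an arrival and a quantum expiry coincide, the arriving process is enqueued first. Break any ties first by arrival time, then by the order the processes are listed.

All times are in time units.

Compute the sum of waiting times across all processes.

Gantt: | P2 0-3 | P0 3-6 | P1 6-9 | P2 9-12 | P0 12-15 | P1 15-18 | P2 18-21 | P0 21-22 | P1 22-25 | P2 25-27 | P1 27-29 |
Completion: P0=22  P1=29  P2=27
Waiting = turnaround − burst: P0=14, P1=17, P2=16
Total waiting = 14 + 17 + 16 = 47

47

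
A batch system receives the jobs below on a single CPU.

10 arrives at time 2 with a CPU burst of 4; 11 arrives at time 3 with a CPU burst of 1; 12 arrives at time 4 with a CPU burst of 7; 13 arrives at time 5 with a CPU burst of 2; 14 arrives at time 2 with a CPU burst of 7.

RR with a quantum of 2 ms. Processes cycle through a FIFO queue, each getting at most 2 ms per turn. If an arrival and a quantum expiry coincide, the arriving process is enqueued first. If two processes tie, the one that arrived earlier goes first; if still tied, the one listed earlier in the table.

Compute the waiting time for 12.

12

Gantt: | idle 0-2 | 10 2-4 | 14 4-6 | 11 6-7 | 12 7-9 | 10 9-11 | 13 11-13 | 14 13-15 | 12 15-17 | 14 17-19 | 12 19-21 | 14 21-22 | 12 22-23 |
Completion: 10=11  11=7  12=23  13=13  14=22
Waiting(12) = turnaround − burst = 19 − 7 = 12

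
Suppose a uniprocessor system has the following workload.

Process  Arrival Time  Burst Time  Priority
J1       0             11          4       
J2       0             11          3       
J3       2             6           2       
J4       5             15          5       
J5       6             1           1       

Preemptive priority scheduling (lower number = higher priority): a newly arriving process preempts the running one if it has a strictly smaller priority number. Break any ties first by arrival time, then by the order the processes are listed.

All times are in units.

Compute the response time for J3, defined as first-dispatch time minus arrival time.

0

Timeline: | J2 0-2 | J3 2-6 | J5 6-7 | J3 7-9 | J2 9-18 | J1 18-29 | J4 29-44 |
Completion: J1=29  J2=18  J3=9  J4=44  J5=7
Turnaround (C−A): J1=29  J2=18  J3=7  J4=39  J5=1
Response(J3) = first start − arrival = 2 − 2 = 0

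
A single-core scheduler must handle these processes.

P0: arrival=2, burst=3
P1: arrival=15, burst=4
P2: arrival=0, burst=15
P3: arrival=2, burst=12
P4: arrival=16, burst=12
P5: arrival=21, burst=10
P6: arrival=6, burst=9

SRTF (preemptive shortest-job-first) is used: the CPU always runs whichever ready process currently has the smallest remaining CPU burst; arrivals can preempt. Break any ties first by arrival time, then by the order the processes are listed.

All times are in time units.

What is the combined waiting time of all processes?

Schedule: | P2 0-2 | P0 2-5 | P3 5-6 | P6 6-15 | P1 15-19 | P3 19-30 | P5 30-40 | P4 40-52 | P2 52-65 |
Completion: P0=5  P1=19  P2=65  P3=30  P4=52  P5=40  P6=15
Turnaround (C−A): P0=3  P1=4  P2=65  P3=28  P4=36  P5=19  P6=9
Waiting = turnaround − burst: P0=0, P1=0, P2=50, P3=16, P4=24, P5=9, P6=0
Total waiting = 0 + 0 + 50 + 16 + 24 + 9 + 0 = 99

99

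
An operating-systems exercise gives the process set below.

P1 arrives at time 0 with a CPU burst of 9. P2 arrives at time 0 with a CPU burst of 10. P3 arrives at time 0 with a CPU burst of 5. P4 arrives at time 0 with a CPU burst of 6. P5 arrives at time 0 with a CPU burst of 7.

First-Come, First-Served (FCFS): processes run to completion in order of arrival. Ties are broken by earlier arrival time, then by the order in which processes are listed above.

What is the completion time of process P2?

Schedule: | P1 0-9 | P2 9-19 | P3 19-24 | P4 24-30 | P5 30-37 |
Completion: P1=9  P2=19  P3=24  P4=30  P5=37

19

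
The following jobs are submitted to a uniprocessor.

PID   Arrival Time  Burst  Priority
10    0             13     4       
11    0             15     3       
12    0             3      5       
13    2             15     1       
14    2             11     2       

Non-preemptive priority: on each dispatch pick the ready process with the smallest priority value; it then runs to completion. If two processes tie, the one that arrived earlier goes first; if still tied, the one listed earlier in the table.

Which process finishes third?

Schedule: | 11 0-15 | 13 15-30 | 14 30-41 | 10 41-54 | 12 54-57 |
Completion: 10=54  11=15  12=57  13=30  14=41
Turnaround (C−A): 10=54  11=15  12=57  13=28  14=39
Finish order: 11 → 13 → 14 → 10 → 12

14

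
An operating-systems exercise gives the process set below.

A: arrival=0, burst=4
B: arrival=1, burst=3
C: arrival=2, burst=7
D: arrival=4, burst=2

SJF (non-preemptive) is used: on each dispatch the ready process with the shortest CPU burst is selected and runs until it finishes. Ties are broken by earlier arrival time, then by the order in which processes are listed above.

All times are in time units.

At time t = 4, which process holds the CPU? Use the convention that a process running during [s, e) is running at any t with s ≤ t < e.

Timeline: | A 0-4 | D 4-6 | B 6-9 | C 9-16 |
Completion: A=4  B=9  C=16  D=6

D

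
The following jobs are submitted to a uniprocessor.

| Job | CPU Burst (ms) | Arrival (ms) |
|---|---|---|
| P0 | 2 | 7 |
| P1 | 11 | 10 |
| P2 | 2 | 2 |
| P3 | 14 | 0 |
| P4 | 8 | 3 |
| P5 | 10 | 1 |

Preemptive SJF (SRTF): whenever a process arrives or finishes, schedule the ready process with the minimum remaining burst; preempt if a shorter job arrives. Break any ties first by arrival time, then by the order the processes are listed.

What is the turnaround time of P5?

22

Timeline: | P3 0-1 | P5 1-2 | P2 2-4 | P4 4-7 | P0 7-9 | P4 9-14 | P5 14-23 | P1 23-34 | P3 34-47 |
Completion: P0=9  P1=34  P2=4  P3=47  P4=14  P5=23
Turnaround (C−A): P0=2  P1=24  P2=2  P3=47  P4=11  P5=22
Turnaround(P5) = completion − arrival = 23 − 1 = 22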